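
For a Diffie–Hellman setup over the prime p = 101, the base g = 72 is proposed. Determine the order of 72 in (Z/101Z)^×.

The order of 72 must divide φ(101) = 101 − 1 = 100 = 2^2 · 5^2.
Divisors of 100: 1, 2, 4, 5, 10, 20, 25, 50, 100.
Check 72^d mod 101 for each divisor in increasing order:
72^1 ≡ 72
72^2 ≡ 33
72^4 ≡ 79
72^5 ≡ 32
72^10 ≡ 14
72^20 ≡ 95
72^25 ≡ 10
72^50 ≡ 100
72^100 ≡ 1
Therefore the multiplicative order of 72 modulo 101 is 100.

100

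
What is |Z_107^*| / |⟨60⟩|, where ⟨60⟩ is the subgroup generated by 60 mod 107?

1

ord(60) | φ(107) = 107 − 1 = 106 = 2 · 53.
Divisors of 106: 1, 2, 53, 106.
Test each divisor d:
60^1 ≡ 60 (mod 107)
60^2 ≡ 69 (mod 107)
60^53 ≡ 106 (mod 107)
60^106 ≡ 1 (mod 107) ✓
Thus |⟨60⟩| = ord(60) = 106.
Index = |(Z/107Z)^×| / |⟨60⟩| = 106 / 106 = 1.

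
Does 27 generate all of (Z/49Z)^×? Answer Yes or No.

φ(49) = φ(7^2) = 7·(7−1) = 42 = 2 · 3 · 7.
An element g generates (Z/49Z)^× iff g^(42/q) ≢ 1 (mod 49) for each prime q ∈ {2, 3, 7}.
27^21 ≡ 48 (mod 49)  [q = 2: ≢ 1 ✓]
27^14 ≡ 1 (mod 49)  [q = 3: ≡ 1 ✗]
27^6 ≡ 29 (mod 49)  [q = 7: ≢ 1 ✓]
Since 27^14 ≡ 1, the order of 27 divides 14 < 42, so 27 is not a primitive root.

No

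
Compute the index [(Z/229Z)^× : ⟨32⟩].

By Lagrange's theorem, ord_229(32) divides φ(229) = 229 − 1 = 228 = 2^2 · 3 · 19.
Divisors of 228: 1, 2, 3, 4, 6, 12, 19, 38, 57, 76, 114, 228.
Check 32^d mod 229 for each divisor in increasing order:
32^1 ≡ 32
32^2 ≡ 108
32^3 ≡ 21
32^4 ≡ 214
32^6 ≡ 212
32^12 ≡ 60
32^19 ≡ 107
32^38 ≡ 228
32^57 ≡ 122
32^76 ≡ 1
Thus |⟨32⟩| = ord(32) = 76.
The index is φ(229) / ord(32) = 228 / 76 = 3.

3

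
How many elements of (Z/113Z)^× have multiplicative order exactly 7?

6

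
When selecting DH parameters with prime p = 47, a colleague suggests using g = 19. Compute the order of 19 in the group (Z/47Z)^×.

46

The order of 19 must divide φ(47) = 47 − 1 = 46 = 2 · 23.
Divisors of 46: 1, 2, 23, 46.
Test each divisor d:
19^1 ≡ 19 (mod 47)
19^2 ≡ 32 (mod 47)
19^23 ≡ 46 (mod 47)
19^46 ≡ 1 (mod 47) ✓
Hence ord(19) = 46.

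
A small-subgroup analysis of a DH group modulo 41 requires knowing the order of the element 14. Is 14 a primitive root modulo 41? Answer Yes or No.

φ(41) = 41 − 1 = 40 = 2^3 · 5.
Test 14^(40/q) mod 41 for each prime factor q of 40:
14^20 ≡ 40 (mod 41)  [q = 2: ≢ 1 ✓]
14^8 ≡ 1 (mod 41)  [q = 5: ≡ 1 ✗]
14^8 ≡ 1 shows ord(14) | 8, strictly less than φ(41); not a primitive root.

No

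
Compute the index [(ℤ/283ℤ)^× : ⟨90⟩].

ord(90) | φ(283) = 283 − 1 = 282 = 2 · 3 · 47.
Divisors of 282: 1, 2, 3, 6, 47, 94, 141, 282.
Compute 90^d (mod 283) for the divisors d until we hit 1:
90^1 ≡ 90
90^2 ≡ 176
90^3 ≡ 275
90^6 ≡ 64
90^47 ≡ 44
90^94 ≡ 238
90^141 ≡ 1
The order of 90 is 141, so the subgroup it generates has 141 elements.
The index is φ(283) / ord(90) = 282 / 141 = 2.

2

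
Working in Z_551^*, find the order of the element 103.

42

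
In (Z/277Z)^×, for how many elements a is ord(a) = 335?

0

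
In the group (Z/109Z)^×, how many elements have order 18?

6

φ(109) = 109 − 1 = 108 = 2^2 · 3^3.
(Z/109Z)^× is cyclic (|G| = 108); a cyclic group of order m has exactly φ(d) elements of each order d | m, and none otherwise.
18 = 2 · 3^2 divides 108, and φ(18) = 6.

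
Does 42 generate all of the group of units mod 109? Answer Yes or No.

Yes

φ(109) = 109 − 1 = 108 = 2^2 · 3^3.
42 is a primitive root mod 109 iff 42^(φ(109)/q) ≢ 1 for every prime q | φ(109), i.e. q ∈ {2, 3}.
42^54 ≡ 108 (mod 109)  [q = 2: ≢ 1 ✓]
42^36 ≡ 45 (mod 109)  [q = 3: ≢ 1 ✓]
All checks pass, so 42 has order 108 and is a primitive root modulo 109.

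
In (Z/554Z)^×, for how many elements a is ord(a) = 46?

22

φ(554) = φ(2)·φ(277) = 1·276 = 276 = 2^2 · 3 · 23.
(Z/554Z)^× is cyclic (|G| = 276); a cyclic group of order m has exactly φ(d) elements of each order d | m, and none otherwise.
46 = 2 · 23 divides 276, and φ(46) = 22.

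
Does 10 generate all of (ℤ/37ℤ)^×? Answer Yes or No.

No

φ(37) = 37 − 1 = 36 = 2^2 · 3^2.
An element g generates (Z/37Z)^× iff g^(36/q) ≢ 1 (mod 37) for each prime q ∈ {2, 3}.
10^18 ≡ 1 (mod 37)  [q = 2: ≡ 1 ✗]
10^12 ≡ 1 (mod 37)  [q = 3: ≡ 1 ✗]
Since 10^18 ≡ 1, the order of 10 divides 18 < 36, so 10 is not a primitive root.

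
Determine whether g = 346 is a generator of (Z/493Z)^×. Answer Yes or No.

No

493 = 17 · 29 is a product of two distinct odd primes, so (Z/493Z)^× ≅ (Z/17Z)^× × (Z/29Z)^× is not cyclic.
No primitive root modulo 493 exists; in particular 346 is not one.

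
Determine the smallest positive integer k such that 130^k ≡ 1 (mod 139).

By Lagrange's theorem, ord_139(130) divides φ(139) = 139 − 1 = 138 = 2 · 3 · 23.
Divisors of 138: 1, 2, 3, 6, 23, 46, 69, 138.
Test each divisor d:
130^1 ≡ 130 (mod 139)
130^2 ≡ 81 (mod 139)
130^3 ≡ 105 (mod 139)
130^6 ≡ 44 (mod 139)
130^23 ≡ 97 (mod 139)
130^46 ≡ 96 (mod 139)
130^69 ≡ 138 (mod 139)
130^138 ≡ 1 (mod 139) ✓
The smallest such exponent is 138, so the order of 130 is 138.

138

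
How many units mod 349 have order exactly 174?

φ(349) = 349 − 1 = 348 = 2^2 · 3 · 29.
(Z/349Z)^× is cyclic (|G| = 348); a cyclic group of order m has exactly φ(d) elements of each order d | m, and none otherwise.
174 = 2 · 3 · 29 divides 348, and φ(174) = 56.

56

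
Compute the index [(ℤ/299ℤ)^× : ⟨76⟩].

Since 76 ∈ (Z/299Z)^×, its order divides φ(299) = φ(13·23) = (13−1)·(23−1) = 12·22 = 264 = 2^3 · 3 · 11.
Divisors of 264: 1, 2, 3, 4, 6, 8, 11, 12, 22, 24, 33, 44, 66, 88, 132, 264.
Evaluate successive powers at the divisors of 264:
76^1 ≡ 76
76^2 ≡ 95
76^3 ≡ 44
76^4 ≡ 55
76^6 ≡ 142
76^8 ≡ 35
76^11 ≡ 45
76^12 ≡ 131
76^22 ≡ 231
76^24 ≡ 118
76^33 ≡ 229
76^44 ≡ 139
76^66 ≡ 116
76^88 ≡ 185
76^132 ≡ 1
So ord_299(76) = 132, hence |⟨76⟩| = 132.
[(Z/299Z)^× : ⟨76⟩] = 264/132 = 2.

2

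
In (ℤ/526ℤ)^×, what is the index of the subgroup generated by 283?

Since 283 ∈ (Z/526Z)^×, its order divides φ(526) = φ(2)·φ(263) = 1·262 = 262 = 2 · 131.
Divisors of 262: 1, 2, 131, 262.
Test each divisor d:
283^1 ≡ 283
283^2 ≡ 137
283^131 ≡ 525
283^262 ≡ 1
Thus |⟨283⟩| = ord(283) = 262.
[(Z/526Z)^× : ⟨283⟩] = 262/262 = 1.

1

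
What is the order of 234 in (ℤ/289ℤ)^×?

68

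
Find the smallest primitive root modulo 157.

φ(157) = 157 − 1 = 156 = 2^2 · 3 · 13.
Test candidates g = 2, 3, … against the prime factors q ∈ {2, 3, 13} of φ(157): g is a generator iff g^(156/q) ≢ 1 for every such q.
g = 2: 2^78 ≡ 156; 2^52 ≡ 1 — hits 1, so not a primitive root.
g = 3: 3^78 ≡ 1 — hits 1, so not a primitive root.
g = 4: 4^78 ≡ 1 — hits 1, so not a primitive root.
g = 5: 5^78 ≡ 156; 5^52 ≡ 12; 5^12 ≡ 130 — none is 1, so 5 is a primitive root.
Hence the least primitive root of 157 is 5.

5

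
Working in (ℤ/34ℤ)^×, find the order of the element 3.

Since 3 ∈ (Z/34Z)^×, its order divides φ(34) = φ(2)·φ(17) = 1·16 = 16 = 2^4.
Divisors of 16: 1, 2, 4, 8, 16.
Test each divisor d:
3^1 ≡ 3 (mod 34)
3^2 ≡ 9 (mod 34)
3^4 ≡ 13 (mod 34)
3^8 ≡ 33 (mod 34)
3^16 ≡ 1 (mod 34) ✓
So ord_34(3) = 16.

16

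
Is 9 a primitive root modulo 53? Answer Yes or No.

φ(53) = 53 − 1 = 52 = 2^2 · 13.
An element g generates (Z/53Z)^× iff g^(52/q) ≢ 1 (mod 53) for each prime q ∈ {2, 13}.
9^26 ≡ 1 (mod 53)  [q = 2: ≡ 1 ✗]
9^4 ≡ 42 (mod 53)  [q = 13: ≢ 1 ✓]
9^26 ≡ 1 shows ord(9) | 26, strictly less than φ(53); not a primitive root.

No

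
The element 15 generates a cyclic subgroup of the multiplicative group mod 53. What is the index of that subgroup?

Since 15 ∈ (Z/53Z)^×, its order divides φ(53) = 53 − 1 = 52 = 2^2 · 13.
Divisors of 52: 1, 2, 4, 13, 26, 52.
Compute 15^d (mod 53) for the divisors d until we hit 1:
15^1 ≡ 15 (mod 53)
15^2 ≡ 13 (mod 53)
15^4 ≡ 10 (mod 53)
15^13 ≡ 1 (mod 53) ✓
Thus |⟨15⟩| = ord(15) = 13.
The index is φ(53) / ord(15) = 52 / 13 = 4.

4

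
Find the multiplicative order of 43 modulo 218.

18

By Lagrange's theorem, ord_218(43) divides φ(218) = φ(2)·φ(109) = 1·108 = 108 = 2^2 · 3^3.
Divisors of 108: 1, 2, 3, 4, 6, 9, 12, 18, 27, 36, 54, 108.
Compute 43^d (mod 218) for the divisors d until we hit 1:
43^1 ≡ 43 (mod 218)
43^2 ≡ 105 (mod 218)
43^3 ≡ 155 (mod 218)
43^4 ≡ 125 (mod 218)
43^6 ≡ 45 (mod 218)
43^9 ≡ 217 (mod 218)
43^12 ≡ 63 (mod 218)
43^18 ≡ 1 (mod 218) ✓
The smallest such exponent is 18, so the order of 43 is 18.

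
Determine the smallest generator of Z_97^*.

5

φ(97) = 97 − 1 = 96 = 2^5 · 3.
g is a primitive root iff g^(96/q) ≢ 1 (mod 97) for each prime q ∈ {2, 3}.
g = 2: 2^48 ≡ 1 — hits 1, so not a primitive root.
g = 3: 3^48 ≡ 1 — hits 1, so not a primitive root.
g = 4: 4^48 ≡ 1 — hits 1, so not a primitive root.
g = 5: 5^48 ≡ 96; 5^32 ≡ 35 — none is 1, so 5 is a primitive root.
So 5 is the smallest generator of (Z/97Z)^×.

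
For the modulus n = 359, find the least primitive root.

φ(359) = 359 − 1 = 358 = 2 · 179.
g is a primitive root iff g^(358/q) ≢ 1 (mod 359) for each prime q ∈ {2, 179}.
g = 2: 2^179 ≡ 1 — hits 1, so not a primitive root.
g = 3: 3^179 ≡ 1 — hits 1, so not a primitive root.
g = 4: 4^179 ≡ 1 — hits 1, so not a primitive root.
g = 5: 5^179 ≡ 1 — hits 1, so not a primitive root.
g = 6: 6^179 ≡ 1 — hits 1, so not a primitive root.
g = 7: 7^179 ≡ 358; 7^2 ≡ 49 — none is 1, so 7 is a primitive root.
Hence the least primitive root of 359 is 7.

7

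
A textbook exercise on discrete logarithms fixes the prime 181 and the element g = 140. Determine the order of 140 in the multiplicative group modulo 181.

The order of 140 must divide φ(181) = 181 − 1 = 180 = 2^2 · 3^2 · 5.
Divisors of 180: 1, 2, 3, 4, 5, 6, 9, 10, 12, 15, 18, 20, 30, 36, 45, 60, 90, 180.
Evaluate successive powers at the divisors of 180:
140^1 ≡ 140 (mod 181)
140^2 ≡ 52 (mod 181)
140^3 ≡ 40 (mod 181)
140^4 ≡ 170 (mod 181)
140^5 ≡ 89 (mod 181)
140^6 ≡ 152 (mod 181)
140^9 ≡ 107 (mod 181)
140^10 ≡ 138 (mod 181)
140^12 ≡ 117 (mod 181)
140^15 ≡ 155 (mod 181)
140^18 ≡ 46 (mod 181)
140^20 ≡ 39 (mod 181)
140^30 ≡ 133 (mod 181)
140^36 ≡ 125 (mod 181)
140^45 ≡ 162 (mod 181)
140^60 ≡ 132 (mod 181)
140^90 ≡ 180 (mod 181)
140^180 ≡ 1 (mod 181) ✓
Therefore the multiplicative order of 140 modulo 181 is 180.

180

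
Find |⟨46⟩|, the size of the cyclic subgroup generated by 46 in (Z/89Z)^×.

88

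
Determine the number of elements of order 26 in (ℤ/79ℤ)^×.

φ(79) = 79 − 1 = 78 = 2 · 3 · 13.
In a cyclic group of order 78, there are φ(d) elements of order d for each divisor d of 78, and zero for non-divisors.
26 = 2 · 13 divides 78, and φ(26) = 12.

12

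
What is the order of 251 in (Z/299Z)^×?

66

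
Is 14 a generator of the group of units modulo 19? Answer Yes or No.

Yes

φ(19) = 19 − 1 = 18 = 2 · 3^2.
It suffices to check that the order of 14 is not a proper divisor of 18: compute 14^(18/q) for q ∈ {2, 3}.
14^9 ≡ 18 (mod 19)  [q = 2: ≢ 1 ✓]
14^6 ≡ 7 (mod 19)  [q = 3: ≢ 1 ✓]
All checks pass, so 14 has order 18 and is a primitive root modulo 19.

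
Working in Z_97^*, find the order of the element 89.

The order of 89 must divide φ(97) = 97 − 1 = 96 = 2^5 · 3.
Divisors of 96: 1, 2, 3, 4, 6, 8, 12, 16, 24, 32, 48, 96.
Check 89^d mod 97 for each divisor in increasing order:
89^1 ≡ 89
89^2 ≡ 64
89^3 ≡ 70
89^4 ≡ 22
89^6 ≡ 50
89^8 ≡ 96
89^12 ≡ 75
89^16 ≡ 1
Hence ord(89) = 16.

16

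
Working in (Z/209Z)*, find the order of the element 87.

6

By Lagrange's theorem, ord_209(87) divides φ(209) = φ(11·19) = (11−1)·(19−1) = 10·18 = 180 = 2^2 · 3^2 · 5.
Divisors of 180: 1, 2, 3, 4, 5, 6, 9, 10, 12, 15, 18, 20, 30, 36, 45, 60, 90, 180.
Evaluate successive powers at the divisors of 180:
87^1 ≡ 87
87^2 ≡ 45
87^3 ≡ 153
87^4 ≡ 144
87^5 ≡ 197
87^6 ≡ 1
The smallest such exponent is 6, so the order of 87 is 6.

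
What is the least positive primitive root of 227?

φ(227) = 227 − 1 = 226 = 2 · 113.
g is a primitive root iff g^(226/q) ≢ 1 (mod 227) for each prime q ∈ {2, 113}.
g = 2: 2^113 ≡ 226; 2^2 ≡ 4 — none is 1, so 2 is a primitive root.
So 2 is the smallest generator of (Z/227Z)^×.

2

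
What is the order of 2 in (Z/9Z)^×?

Since 2 ∈ (Z/9Z)^×, its order divides φ(9) = φ(3^2) = 3·(3−1) = 6 = 2 · 3.
Divisors of 6: 1, 2, 3, 6.
Compute 2^d (mod 9) for the divisors d until we hit 1:
2^1 ≡ 2 (mod 9)
2^2 ≡ 4 (mod 9)
2^3 ≡ 8 (mod 9)
2^6 ≡ 1 (mod 9) ✓
So ord_9(2) = 6.

6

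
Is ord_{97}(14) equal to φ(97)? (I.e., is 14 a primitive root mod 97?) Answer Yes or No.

Yes

φ(97) = 97 − 1 = 96 = 2^5 · 3.
An element g generates (Z/97Z)^× iff g^(96/q) ≢ 1 (mod 97) for each prime q ∈ {2, 3}.
14^48 ≡ 96 (mod 97)  [q = 2: ≢ 1 ✓]
14^32 ≡ 61 (mod 97)  [q = 3: ≢ 1 ✓]
Every test exponent gives a nontrivial residue, hence 14 generates the full group.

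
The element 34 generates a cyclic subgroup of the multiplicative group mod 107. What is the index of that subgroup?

2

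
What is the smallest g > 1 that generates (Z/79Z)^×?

φ(79) = 79 − 1 = 78 = 2 · 3 · 13.
Test candidates g = 2, 3, … against the prime factors q ∈ {2, 3, 13} of φ(79): g is a generator iff g^(78/q) ≢ 1 for every such q.
g = 2: 2^39 ≡ 1 — hits 1, so not a primitive root.
g = 3: 3^39 ≡ 78; 3^26 ≡ 23; 3^6 ≡ 18 — none is 1, so 3 is a primitive root.
The smallest primitive root modulo 79 is 3.

3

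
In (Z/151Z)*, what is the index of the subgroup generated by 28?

3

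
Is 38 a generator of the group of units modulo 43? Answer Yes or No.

φ(43) = 43 − 1 = 42 = 2 · 3 · 7.
38 is a primitive root mod 43 iff 38^(φ(43)/q) ≢ 1 for every prime q | φ(43), i.e. q ∈ {2, 3, 7}.
38^21 ≡ 1 (mod 43)  [q = 2: ≡ 1 ✗]
38^14 ≡ 36 (mod 43)  [q = 3: ≢ 1 ✓]
38^6 ≡ 16 (mod 43)  [q = 7: ≢ 1 ✓]
38^21 ≡ 1 shows ord(38) | 21, strictly less than φ(43); not a primitive root.

No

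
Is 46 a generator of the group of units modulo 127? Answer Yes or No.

φ(127) = 127 − 1 = 126 = 2 · 3^2 · 7.
It suffices to check that the order of 46 is not a proper divisor of 126: compute 46^(126/q) for q ∈ {2, 3, 7}.
46^63 ≡ 126 (mod 127)  [q = 2: ≢ 1 ✓]
46^42 ≡ 107 (mod 127)  [q = 3: ≢ 1 ✓]
46^18 ≡ 2 (mod 127)  [q = 7: ≢ 1 ✓]
All checks pass, so 46 has order 126 and is a primitive root modulo 127.

Yes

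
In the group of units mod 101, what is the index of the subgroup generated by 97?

4

Since 97 ∈ (Z/101Z)^×, its order divides φ(101) = 101 − 1 = 100 = 2^2 · 5^2.
Divisors of 100: 1, 2, 4, 5, 10, 20, 25, 50, 100.
Evaluate successive powers at the divisors of 100:
97^1 ≡ 97
97^2 ≡ 16
97^4 ≡ 54
97^5 ≡ 87
97^10 ≡ 95
97^20 ≡ 36
97^25 ≡ 1
The order of 97 is 25, so the subgroup it generates has 25 elements.
Index = |(Z/101Z)^×| / |⟨97⟩| = 100 / 25 = 4.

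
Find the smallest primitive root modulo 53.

φ(53) = 53 − 1 = 52 = 2^2 · 13.
g is a primitive root iff g^(52/q) ≢ 1 (mod 53) for each prime q ∈ {2, 13}.
g = 2: 2^26 ≡ 52; 2^4 ≡ 16 — none is 1, so 2 is a primitive root.
The smallest primitive root modulo 53 is 2.

2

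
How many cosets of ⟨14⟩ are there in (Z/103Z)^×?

ord(14) | φ(103) = 103 − 1 = 102 = 2 · 3 · 17.
Divisors of 102: 1, 2, 3, 6, 17, 34, 51, 102.
Test each divisor d:
14^1 ≡ 14 (mod 103)
14^2 ≡ 93 (mod 103)
14^3 ≡ 66 (mod 103)
14^6 ≡ 30 (mod 103)
14^17 ≡ 1 (mod 103) ✓
The order of 14 is 17, so the subgroup it generates has 17 elements.
[(Z/103Z)^× : ⟨14⟩] = 102/17 = 6.

6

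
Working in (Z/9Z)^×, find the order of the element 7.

ord(7) | φ(9) = φ(3^2) = 3·(3−1) = 6 = 2 · 3.
Divisors of 6: 1, 2, 3, 6.
Compute 7^d (mod 9) for the divisors d until we hit 1:
7^1 ≡ 7 (mod 9)
7^2 ≡ 4 (mod 9)
7^3 ≡ 1 (mod 9) ✓
Therefore the multiplicative order of 7 modulo 9 is 3.

3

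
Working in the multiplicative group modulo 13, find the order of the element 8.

4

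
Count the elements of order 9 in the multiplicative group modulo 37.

φ(37) = 37 − 1 = 36 = 2^2 · 3^2.
(Z/37Z)^× is cyclic (|G| = 36); a cyclic group of order m has exactly φ(d) elements of each order d | m, and none otherwise.
9 = 3^2 divides 36, and φ(9) = 6.

6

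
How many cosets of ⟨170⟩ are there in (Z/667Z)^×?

ord(170) | φ(667) = φ(23·29) = (23−1)·(29−1) = 22·28 = 616 = 2^3 · 7 · 11.
Divisors of 616: 1, 2, 4, 7, 8, 11, 14, 22, 28, 44, 56, 77, 88, 154, 308, 616.
Evaluate successive powers at the divisors of 616:
170^1 ≡ 170
170^2 ≡ 219
170^4 ≡ 604
170^7 ≡ 349
170^8 ≡ 634
170^11 ≡ 24
170^14 ≡ 407
170^22 ≡ 576
170^28 ≡ 233
170^44 ≡ 277
170^56 ≡ 262
170^77 ≡ 1
The order of 170 is 77, so the subgroup it generates has 77 elements.
The index is φ(667) / ord(170) = 616 / 77 = 8.

8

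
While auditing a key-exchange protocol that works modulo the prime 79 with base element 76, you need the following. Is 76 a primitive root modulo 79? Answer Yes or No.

No

φ(79) = 79 − 1 = 78 = 2 · 3 · 13.
76 is a primitive root mod 79 iff 76^(φ(79)/q) ≢ 1 for every prime q | φ(79), i.e. q ∈ {2, 3, 13}.
76^39 ≡ 1 (mod 79)  [q = 2: ≡ 1 ✗]
76^26 ≡ 23 (mod 79)  [q = 3: ≢ 1 ✓]
76^6 ≡ 18 (mod 79)  [q = 13: ≢ 1 ✓]
The check at q = 2 fails, so 76 generates a proper subgroup.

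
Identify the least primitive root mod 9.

2

φ(9) = φ(3^2) = 3·(3−1) = 6 = 2 · 3.
Test candidates g = 2, 3, … against the prime factors q ∈ {2, 3} of φ(9): g is a generator iff g^(6/q) ≢ 1 for every such q.
g = 2: 2^3 ≡ 8; 2^2 ≡ 4 — none is 1, so 2 is a primitive root.
Hence the least primitive root of 9 is 2.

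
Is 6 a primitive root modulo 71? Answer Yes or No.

No

φ(71) = 71 − 1 = 70 = 2 · 5 · 7.
It suffices to check that the order of 6 is not a proper divisor of 70: compute 6^(70/q) for q ∈ {2, 5, 7}.
6^35 ≡ 1 (mod 71)  [q = 2: ≡ 1 ✗]
6^14 ≡ 5 (mod 71)  [q = 5: ≢ 1 ✓]
6^10 ≡ 20 (mod 71)  [q = 7: ≢ 1 ✓]
Since 6^35 ≡ 1, the order of 6 divides 35 < 70, so 6 is not a primitive root.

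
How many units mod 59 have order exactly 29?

28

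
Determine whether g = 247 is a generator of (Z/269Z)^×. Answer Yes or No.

φ(269) = 269 − 1 = 268 = 2^2 · 67.
247 is a primitive root mod 269 iff 247^(φ(269)/q) ≢ 1 for every prime q | φ(269), i.e. q ∈ {2, 67}.
247^134 ≡ 268 (mod 269)  [q = 2: ≢ 1 ✓]
247^4 ≡ 226 (mod 269)  [q = 67: ≢ 1 ✓]
None equal 1, so ord_269(247) = 268: 247 is a primitive root.

Yes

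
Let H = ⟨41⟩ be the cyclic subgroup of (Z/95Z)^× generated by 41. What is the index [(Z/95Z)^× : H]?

4

By Lagrange's theorem, ord_95(41) divides φ(95) = φ(5·19) = (5−1)·(19−1) = 4·18 = 72 = 2^3 · 3^2.
Divisors of 72: 1, 2, 3, 4, 6, 8, 9, 12, 18, 24, 36, 72.
Check 41^d mod 95 for each divisor in increasing order:
41^1 ≡ 41 (mod 95)
41^2 ≡ 66 (mod 95)
41^3 ≡ 46 (mod 95)
41^4 ≡ 81 (mod 95)
41^6 ≡ 26 (mod 95)
41^8 ≡ 6 (mod 95)
41^9 ≡ 56 (mod 95)
41^12 ≡ 11 (mod 95)
41^18 ≡ 1 (mod 95) ✓
Thus |⟨41⟩| = ord(41) = 18.
The index is φ(95) / ord(41) = 72 / 18 = 4.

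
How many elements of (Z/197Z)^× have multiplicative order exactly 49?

42

φ(197) = 197 − 1 = 196 = 2^2 · 7^2.
In a cyclic group of order 196, there are φ(d) elements of order d for each divisor d of 196, and zero for non-divisors.
49 = 7^2 divides 196, and φ(49) = 42.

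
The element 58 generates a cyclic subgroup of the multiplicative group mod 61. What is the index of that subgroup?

12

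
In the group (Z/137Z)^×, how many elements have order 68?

φ(137) = 137 − 1 = 136 = 2^3 · 17.
In a cyclic group of order 136, there are φ(d) elements of order d for each divisor d of 136, and zero for non-divisors.
68 = 2^2 · 17 divides 136, and φ(68) = 32.

32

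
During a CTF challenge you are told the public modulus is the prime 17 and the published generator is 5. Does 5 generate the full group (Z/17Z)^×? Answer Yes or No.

Yes

φ(17) = 17 − 1 = 16 = 2^4.
5 is a primitive root mod 17 iff 5^(φ(17)/q) ≢ 1 for every prime q | φ(17), i.e. q ∈ {2}.
5^8 ≡ 16 (mod 17)  [q = 2: ≢ 1 ✓]
All checks pass, so 5 has order 16 and is a primitive root modulo 17.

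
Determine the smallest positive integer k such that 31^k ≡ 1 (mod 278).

69

By Lagrange's theorem, ord_278(31) divides φ(278) = φ(2)·φ(139) = 1·138 = 138 = 2 · 3 · 23.
Divisors of 138: 1, 2, 3, 6, 23, 46, 69, 138.
Test each divisor d:
31^1 ≡ 31 (mod 278)
31^2 ≡ 127 (mod 278)
31^3 ≡ 45 (mod 278)
31^6 ≡ 79 (mod 278)
31^23 ≡ 235 (mod 278)
31^46 ≡ 181 (mod 278)
31^69 ≡ 1 (mod 278) ✓
Therefore the multiplicative order of 31 modulo 278 is 69.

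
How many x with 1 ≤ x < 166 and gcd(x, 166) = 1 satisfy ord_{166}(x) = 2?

1

φ(166) = φ(2)·φ(83) = 1·82 = 82 = 2 · 41.
Since (Z/166Z)^× is cyclic of order 82, the number of elements of order d is φ(d) when d | 82 and 0 otherwise.
2 | 82, and φ(2) = 2 − 1 = 1.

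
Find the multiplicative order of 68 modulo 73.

72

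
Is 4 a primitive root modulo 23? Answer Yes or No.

φ(23) = 23 − 1 = 22 = 2 · 11.
4 is a primitive root mod 23 iff 4^(φ(23)/q) ≢ 1 for every prime q | φ(23), i.e. q ∈ {2, 11}.
4^11 ≡ 1 (mod 23)  [q = 2: ≡ 1 ✗]
4^2 ≡ 16 (mod 23)  [q = 11: ≢ 1 ✓]
4^11 ≡ 1 shows ord(4) | 11, strictly less than φ(23); not a primitive root.

No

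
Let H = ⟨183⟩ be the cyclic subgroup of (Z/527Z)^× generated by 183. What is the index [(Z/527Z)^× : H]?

8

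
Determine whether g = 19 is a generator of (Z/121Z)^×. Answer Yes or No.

φ(121) = φ(11^2) = 11·(11−1) = 110 = 2 · 5 · 11.
It suffices to check that the order of 19 is not a proper divisor of 110: compute 19^(110/q) for q ∈ {2, 5, 11}.
19^55 ≡ 120 (mod 121)  [q = 2: ≢ 1 ✓]
19^22 ≡ 9 (mod 121)  [q = 5: ≢ 1 ✓]
19^10 ≡ 89 (mod 121)  [q = 11: ≢ 1 ✓]
None equal 1, so ord_121(19) = 110: 19 is a primitive root.

Yes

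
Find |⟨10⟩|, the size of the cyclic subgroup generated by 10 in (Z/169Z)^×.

78

ord(10) | φ(169) = φ(13^2) = 13·(13−1) = 156 = 2^2 · 3 · 13.
Divisors of 156: 1, 2, 3, 4, 6, 12, 13, 26, 39, 52, 78, 156.
Evaluate successive powers at the divisors of 156:
10^1 ≡ 10 (mod 169)
10^2 ≡ 100 (mod 169)
10^3 ≡ 155 (mod 169)
10^4 ≡ 29 (mod 169)
10^6 ≡ 27 (mod 169)
10^12 ≡ 53 (mod 169)
10^13 ≡ 23 (mod 169)
10^26 ≡ 22 (mod 169)
10^39 ≡ 168 (mod 169)
10^52 ≡ 146 (mod 169)
10^78 ≡ 1 (mod 169) ✓
Therefore the multiplicative order of 10 modulo 169 is 78.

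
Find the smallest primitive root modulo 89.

φ(89) = 89 − 1 = 88 = 2^3 · 11.
Test candidates g = 2, 3, … against the prime factors q ∈ {2, 11} of φ(89): g is a generator iff g^(88/q) ≢ 1 for every such q.
g = 2: 2^44 ≡ 1 — hits 1, so not a primitive root.
g = 3: 3^44 ≡ 88; 3^8 ≡ 64 — none is 1, so 3 is a primitive root.
So 3 is the smallest generator of (Z/89Z)^×.

3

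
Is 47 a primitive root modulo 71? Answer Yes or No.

Yes

φ(71) = 71 − 1 = 70 = 2 · 5 · 7.
Test 47^(70/q) mod 71 for each prime factor q of 70:
47^35 ≡ 70 (mod 71)  [q = 2: ≢ 1 ✓]
47^14 ≡ 25 (mod 71)  [q = 5: ≢ 1 ✓]
47^10 ≡ 37 (mod 71)  [q = 7: ≢ 1 ✓]
None equal 1, so ord_71(47) = 70: 47 is a primitive root.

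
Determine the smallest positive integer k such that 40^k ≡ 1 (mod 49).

42

ord(40) | φ(49) = φ(7^2) = 7·(7−1) = 42 = 2 · 3 · 7.
Divisors of 42: 1, 2, 3, 6, 7, 14, 21, 42.
Check 40^d mod 49 for each divisor in increasing order:
40^1 ≡ 40 (mod 49)
40^2 ≡ 32 (mod 49)
40^3 ≡ 6 (mod 49)
40^6 ≡ 36 (mod 49)
40^7 ≡ 19 (mod 49)
40^14 ≡ 18 (mod 49)
40^21 ≡ 48 (mod 49)
40^42 ≡ 1 (mod 49) ✓
So ord_49(40) = 42.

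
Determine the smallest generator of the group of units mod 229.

6

φ(229) = 229 − 1 = 228 = 2^2 · 3 · 19.
g is a primitive root iff g^(228/q) ≢ 1 (mod 229) for each prime q ∈ {2, 3, 19}.
g = 2: 2^114 ≡ 228; 2^76 ≡ 1 — hits 1, so not a primitive root.
g = 3: 3^114 ≡ 1 — hits 1, so not a primitive root.
g = 4: 4^114 ≡ 1 — hits 1, so not a primitive root.
g = 5: 5^114 ≡ 1 — hits 1, so not a primitive root.
g = 6: 6^114 ≡ 228; 6^76 ≡ 134; 6^12 ≡ 165 — none is 1, so 6 is a primitive root.
Hence the least primitive root of 229 is 6.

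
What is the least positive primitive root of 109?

φ(109) = 109 − 1 = 108 = 2^2 · 3^3.
Test candidates g = 2, 3, … against the prime factors q ∈ {2, 3} of φ(109): g is a generator iff g^(108/q) ≢ 1 for every such q.
g = 2: 2^54 ≡ 108; 2^36 ≡ 1 — hits 1, so not a primitive root.
g = 3: 3^54 ≡ 1 — hits 1, so not a primitive root.
g = 4: 4^54 ≡ 1 — hits 1, so not a primitive root.
g = 5: 5^54 ≡ 1 — hits 1, so not a primitive root.
g = 6: 6^54 ≡ 108; 6^36 ≡ 63 — none is 1, so 6 is a primitive root.
The smallest primitive root modulo 109 is 6.

6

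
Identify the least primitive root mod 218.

φ(218) = φ(2)·φ(109) = 1·108 = 108 = 2^2 · 3^3.
Test candidates g = 2, 3, … against the prime factors q ∈ {2, 3} of φ(218): g is a generator iff g^(108/q) ≢ 1 for every such q.
g = 2: gcd(2, 218) = 2 > 1, not a unit — skip.
g = 3: 3^54 ≡ 1 — hits 1, so not a primitive root.
g = 4: gcd(4, 218) = 2 > 1, not a unit — skip.
g = 5: 5^54 ≡ 1 — hits 1, so not a primitive root.
g = 6: gcd(6, 218) = 2 > 1, not a unit — skip.
g = 7: 7^54 ≡ 1 — hits 1, so not a primitive root.
g = 8: gcd(8, 218) = 2 > 1, not a unit — skip.
g = 9: 9^54 ≡ 1 — hits 1, so not a primitive root.
g = 10: gcd(10, 218) = 2 > 1, not a unit — skip.
g = 11: 11^54 ≡ 217; 11^36 ≡ 45 — none is 1, so 11 is a primitive root.
The smallest primitive root modulo 218 is 11.

11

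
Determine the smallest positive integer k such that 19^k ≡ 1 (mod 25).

10

Since 19 ∈ (Z/25Z)^×, its order divides φ(25) = φ(5^2) = 5·(5−1) = 20 = 2^2 · 5.
Divisors of 20: 1, 2, 4, 5, 10, 20.
Test each divisor d:
19^1 ≡ 19
19^2 ≡ 11
19^4 ≡ 21
19^5 ≡ 24
19^10 ≡ 1
The smallest such exponent is 10, so the order of 19 is 10.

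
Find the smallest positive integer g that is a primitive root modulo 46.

5

φ(46) = φ(2)·φ(23) = 1·22 = 22 = 2 · 11.
g is a primitive root iff g^(22/q) ≢ 1 (mod 46) for each prime q ∈ {2, 11}.
g = 2: gcd(2, 46) = 2 > 1, not a unit — skip.
g = 3: 3^11 ≡ 1 — hits 1, so not a primitive root.
g = 4: gcd(4, 46) = 2 > 1, not a unit — skip.
g = 5: 5^11 ≡ 45; 5^2 ≡ 25 — none is 1, so 5 is a primitive root.
So 5 is the smallest generator of (Z/46Z)^×.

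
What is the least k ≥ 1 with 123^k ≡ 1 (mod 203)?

ord(123) | φ(203) = φ(7·29) = (7−1)·(29−1) = 6·28 = 168 = 2^3 · 3 · 7.
Divisors of 168: 1, 2, 3, 4, 6, 7, 8, 12, 14, 21, 24, 28, 42, 56, 84, 168.
Evaluate successive powers at the divisors of 168:
123^1 ≡ 123 (mod 203)
123^2 ≡ 107 (mod 203)
123^3 ≡ 169 (mod 203)
123^4 ≡ 81 (mod 203)
123^6 ≡ 141 (mod 203)
123^7 ≡ 88 (mod 203)
123^8 ≡ 65 (mod 203)
123^12 ≡ 190 (mod 203)
123^14 ≡ 30 (mod 203)
123^21 ≡ 1 (mod 203) ✓
Therefore the multiplicative order of 123 modulo 203 is 21.

21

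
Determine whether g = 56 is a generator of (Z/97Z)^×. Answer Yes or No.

Yes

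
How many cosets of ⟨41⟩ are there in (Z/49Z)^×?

3

Since 41 ∈ (Z/49Z)^×, its order divides φ(49) = φ(7^2) = 7·(7−1) = 42 = 2 · 3 · 7.
Divisors of 42: 1, 2, 3, 6, 7, 14, 21, 42.
Evaluate successive powers at the divisors of 42:
41^1 ≡ 41 (mod 49)
41^2 ≡ 15 (mod 49)
41^3 ≡ 27 (mod 49)
41^6 ≡ 43 (mod 49)
41^7 ≡ 48 (mod 49)
41^14 ≡ 1 (mod 49) ✓
Thus |⟨41⟩| = ord(41) = 14.
The index is φ(49) / ord(41) = 42 / 14 = 3.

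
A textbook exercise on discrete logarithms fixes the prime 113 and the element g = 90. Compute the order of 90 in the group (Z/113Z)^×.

Since 90 ∈ (Z/113Z)^×, its order divides φ(113) = 113 − 1 = 112 = 2^4 · 7.
Divisors of 112: 1, 2, 4, 7, 8, 14, 16, 28, 56, 112.
Test each divisor d:
90^1 ≡ 90 (mod 113)
90^2 ≡ 77 (mod 113)
90^4 ≡ 53 (mod 113)
90^7 ≡ 40 (mod 113)
90^8 ≡ 97 (mod 113)
90^14 ≡ 18 (mod 113)
90^16 ≡ 30 (mod 113)
90^28 ≡ 98 (mod 113)
90^56 ≡ 112 (mod 113)
90^112 ≡ 1 (mod 113) ✓
Hence ord(90) = 112.

112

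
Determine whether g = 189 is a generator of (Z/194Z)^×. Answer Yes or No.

Yes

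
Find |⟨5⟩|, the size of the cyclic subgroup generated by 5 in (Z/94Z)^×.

46

The order of 5 must divide φ(94) = φ(2)·φ(47) = 1·46 = 46 = 2 · 23.
Divisors of 46: 1, 2, 23, 46.
Test each divisor d:
5^1 ≡ 5 (mod 94)
5^2 ≡ 25 (mod 94)
5^23 ≡ 93 (mod 94)
5^46 ≡ 1 (mod 94) ✓
The smallest such exponent is 46, so the order of 5 is 46.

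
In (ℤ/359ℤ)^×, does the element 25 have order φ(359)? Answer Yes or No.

No

φ(359) = 359 − 1 = 358 = 2 · 179.
Test 25^(358/q) mod 359 for each prime factor q of 358:
25^179 ≡ 1 (mod 359)  [q = 2: ≡ 1 ✗]
25^2 ≡ 266 (mod 359)  [q = 179: ≢ 1 ✓]
Since 25^179 ≡ 1, the order of 25 divides 179 < 358, so 25 is not a primitive root.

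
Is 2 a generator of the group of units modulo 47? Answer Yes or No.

No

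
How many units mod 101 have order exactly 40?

0

φ(101) = 101 − 1 = 100 = 2^2 · 5^2.
In a cyclic group of order 100, there are φ(d) elements of order d for each divisor d of 100, and zero for non-divisors.
Here 100 is not a multiple of 40, so there are no elements of order 40.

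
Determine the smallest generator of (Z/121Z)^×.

2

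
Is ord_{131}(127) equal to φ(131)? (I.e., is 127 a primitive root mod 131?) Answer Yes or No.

φ(131) = 131 − 1 = 130 = 2 · 5 · 13.
It suffices to check that the order of 127 is not a proper divisor of 130: compute 127^(130/q) for q ∈ {2, 5, 13}.
127^65 ≡ 130 (mod 131)  [q = 2: ≢ 1 ✓]
127^26 ≡ 58 (mod 131)  [q = 5: ≢ 1 ✓]
127^10 ≡ 52 (mod 131)  [q = 13: ≢ 1 ✓]
Every test exponent gives a nontrivial residue, hence 127 generates the full group.

Yes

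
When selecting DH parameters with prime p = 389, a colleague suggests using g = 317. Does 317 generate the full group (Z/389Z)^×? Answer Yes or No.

Yes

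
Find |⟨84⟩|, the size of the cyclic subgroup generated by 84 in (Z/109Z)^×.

54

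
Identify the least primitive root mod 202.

3

φ(202) = φ(2)·φ(101) = 1·100 = 100 = 2^2 · 5^2.
g is a primitive root iff g^(100/q) ≢ 1 (mod 202) for each prime q ∈ {2, 5}.
g = 2: gcd(2, 202) = 2 > 1, not a unit — skip.
g = 3: 3^50 ≡ 201; 3^20 ≡ 185 — none is 1, so 3 is a primitive root.
The smallest primitive root modulo 202 is 3.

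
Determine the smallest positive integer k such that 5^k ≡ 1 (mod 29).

14

ord(5) | φ(29) = 29 − 1 = 28 = 2^2 · 7.
Divisors of 28: 1, 2, 4, 7, 14, 28.
Evaluate successive powers at the divisors of 28:
5^1 ≡ 5
5^2 ≡ 25
5^4 ≡ 16
5^7 ≡ 28
5^14 ≡ 1
Therefore the multiplicative order of 5 modulo 29 is 14.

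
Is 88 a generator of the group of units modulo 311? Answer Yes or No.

φ(311) = 311 − 1 = 310 = 2 · 5 · 31.
88 is a primitive root mod 311 iff 88^(φ(311)/q) ≢ 1 for every prime q | φ(311), i.e. q ∈ {2, 5, 31}.
88^155 ≡ 310 (mod 311)  [q = 2: ≢ 1 ✓]
88^62 ≡ 36 (mod 311)  [q = 5: ≢ 1 ✓]
88^10 ≡ 265 (mod 311)  [q = 31: ≢ 1 ✓]
Every test exponent gives a nontrivial residue, hence 88 generates the full group.

Yes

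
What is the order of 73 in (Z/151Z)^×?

By Lagrange's theorem, ord_151(73) divides φ(151) = 151 − 1 = 150 = 2 · 3 · 5^2.
Divisors of 150: 1, 2, 3, 5, 6, 10, 15, 25, 30, 50, 75, 150.
Evaluate successive powers at the divisors of 150:
73^1 ≡ 73 (mod 151)
73^2 ≡ 44 (mod 151)
73^3 ≡ 41 (mod 151)
73^5 ≡ 143 (mod 151)
73^6 ≡ 20 (mod 151)
73^10 ≡ 64 (mod 151)
73^15 ≡ 92 (mod 151)
73^25 ≡ 150 (mod 151)
73^30 ≡ 8 (mod 151)
73^50 ≡ 1 (mod 151) ✓
The smallest such exponent is 50, so the order of 73 is 50.

50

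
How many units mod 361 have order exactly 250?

0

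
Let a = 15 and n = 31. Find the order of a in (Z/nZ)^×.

The order of 15 must divide φ(31) = 31 − 1 = 30 = 2 · 3 · 5.
Divisors of 30: 1, 2, 3, 5, 6, 10, 15, 30.
Evaluate successive powers at the divisors of 30:
15^1 ≡ 15 (mod 31)
15^2 ≡ 8 (mod 31)
15^3 ≡ 27 (mod 31)
15^5 ≡ 30 (mod 31)
15^6 ≡ 16 (mod 31)
15^10 ≡ 1 (mod 31) ✓
The smallest such exponent is 10, so the order of 15 is 10.

10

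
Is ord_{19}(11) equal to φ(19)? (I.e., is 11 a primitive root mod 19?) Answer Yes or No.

φ(19) = 19 − 1 = 18 = 2 · 3^2.
It suffices to check that the order of 11 is not a proper divisor of 18: compute 11^(18/q) for q ∈ {2, 3}.
11^9 ≡ 1 (mod 19)  [q = 2: ≡ 1 ✗]
11^6 ≡ 1 (mod 19)  [q = 3: ≡ 1 ✗]
11^9 ≡ 1 shows ord(11) | 9, strictly less than φ(19); not a primitive root.

No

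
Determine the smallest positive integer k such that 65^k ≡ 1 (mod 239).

238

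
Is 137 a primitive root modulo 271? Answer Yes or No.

Yes

φ(271) = 271 − 1 = 270 = 2 · 3^3 · 5.
Test 137^(270/q) mod 271 for each prime factor q of 270:
137^135 ≡ 270 (mod 271)  [q = 2: ≢ 1 ✓]
137^90 ≡ 28 (mod 271)  [q = 3: ≢ 1 ✓]
137^54 ≡ 187 (mod 271)  [q = 5: ≢ 1 ✓]
All checks pass, so 137 has order 270 and is a primitive root modulo 271.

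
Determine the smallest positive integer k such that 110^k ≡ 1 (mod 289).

8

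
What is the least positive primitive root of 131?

2

φ(131) = 131 − 1 = 130 = 2 · 5 · 13.
g is a primitive root iff g^(130/q) ≢ 1 (mod 131) for each prime q ∈ {2, 5, 13}.
g = 2: 2^65 ≡ 130; 2^26 ≡ 53; 2^10 ≡ 107 — none is 1, so 2 is a primitive root.
So 2 is the smallest generator of (Z/131Z)^×.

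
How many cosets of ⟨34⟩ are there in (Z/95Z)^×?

Since 34 ∈ (Z/95Z)^×, its order divides φ(95) = φ(5·19) = (5−1)·(19−1) = 4·18 = 72 = 2^3 · 3^2.
Divisors of 72: 1, 2, 3, 4, 6, 8, 9, 12, 18, 24, 36, 72.
Compute 34^d (mod 95) for the divisors d until we hit 1:
34^1 ≡ 34 (mod 95)
34^2 ≡ 16 (mod 95)
34^3 ≡ 69 (mod 95)
34^4 ≡ 66 (mod 95)
34^6 ≡ 11 (mod 95)
34^8 ≡ 81 (mod 95)
34^9 ≡ 94 (mod 95)
34^12 ≡ 26 (mod 95)
34^18 ≡ 1 (mod 95) ✓
Thus |⟨34⟩| = ord(34) = 18.
The index is φ(95) / ord(34) = 72 / 18 = 4.

4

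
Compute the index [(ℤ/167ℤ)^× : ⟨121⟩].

2

By Lagrange's theorem, ord_167(121) divides φ(167) = 167 − 1 = 166 = 2 · 83.
Divisors of 166: 1, 2, 83, 166.
Compute 121^d (mod 167) for the divisors d until we hit 1:
121^1 ≡ 121 (mod 167)
121^2 ≡ 112 (mod 167)
121^83 ≡ 1 (mod 167) ✓
The order of 121 is 83, so the subgroup it generates has 83 elements.
The index is φ(167) / ord(121) = 166 / 83 = 2.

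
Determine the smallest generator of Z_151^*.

φ(151) = 151 − 1 = 150 = 2 · 3 · 5^2.
Test candidates g = 2, 3, … against the prime factors q ∈ {2, 3, 5} of φ(151): g is a generator iff g^(150/q) ≢ 1 for every such q.
g = 2: 2^75 ≡ 1 — hits 1, so not a primitive root.
g = 3: 3^75 ≡ 150; 3^50 ≡ 1 — hits 1, so not a primitive root.
g = 4: 4^75 ≡ 1 — hits 1, so not a primitive root.
g = 5: 5^75 ≡ 1 — hits 1, so not a primitive root.
g = 6: 6^75 ≡ 150; 6^50 ≡ 32; 6^30 ≡ 59 — none is 1, so 6 is a primitive root.
So 6 is the smallest generator of (Z/151Z)^×.

6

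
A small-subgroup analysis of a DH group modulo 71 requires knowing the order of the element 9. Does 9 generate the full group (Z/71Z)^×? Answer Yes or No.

No

φ(71) = 71 − 1 = 70 = 2 · 5 · 7.
An element g generates (Z/71Z)^× iff g^(70/q) ≢ 1 (mod 71) for each prime q ∈ {2, 5, 7}.
9^35 ≡ 1 (mod 71)  [q = 2: ≡ 1 ✗]
9^14 ≡ 5 (mod 71)  [q = 5: ≢ 1 ✓]
9^10 ≡ 32 (mod 71)  [q = 7: ≢ 1 ✓]
The check at q = 2 fails, so 9 generates a proper subgroup.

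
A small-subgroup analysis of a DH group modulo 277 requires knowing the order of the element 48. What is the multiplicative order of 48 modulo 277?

69

By Lagrange's theorem, ord_277(48) divides φ(277) = 277 − 1 = 276 = 2^2 · 3 · 23.
Divisors of 276: 1, 2, 3, 4, 6, 12, 23, 46, 69, 92, 138, 276.
Compute 48^d (mod 277) for the divisors d until we hit 1:
48^1 ≡ 48
48^2 ≡ 88
48^3 ≡ 69
48^4 ≡ 265
48^6 ≡ 52
48^12 ≡ 211
48^23 ≡ 160
48^46 ≡ 116
48^69 ≡ 1
So ord_277(48) = 69.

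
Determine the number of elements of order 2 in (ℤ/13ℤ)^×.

φ(13) = 13 − 1 = 12 = 2^2 · 3.
In a cyclic group of order 12, there are φ(d) elements of order d for each divisor d of 12, and zero for non-divisors.
2 | 12, and φ(2) = 2 − 1 = 1.

1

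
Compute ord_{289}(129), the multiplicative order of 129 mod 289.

Since 129 ∈ (Z/289Z)^×, its order divides φ(289) = φ(17^2) = 17·(17−1) = 272 = 2^4 · 17.
Divisors of 272: 1, 2, 4, 8, 16, 17, 34, 68, 136, 272.
Test each divisor d:
129^1 ≡ 129 (mod 289)
129^2 ≡ 168 (mod 289)
129^4 ≡ 191 (mod 289)
129^8 ≡ 67 (mod 289)
129^16 ≡ 154 (mod 289)
129^17 ≡ 214 (mod 289)
129^34 ≡ 134 (mod 289)
129^68 ≡ 38 (mod 289)
129^136 ≡ 288 (mod 289)
129^272 ≡ 1 (mod 289) ✓
Hence ord(129) = 272.

272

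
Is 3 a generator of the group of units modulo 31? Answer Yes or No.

φ(31) = 31 − 1 = 30 = 2 · 3 · 5.
An element g generates (Z/31Z)^× iff g^(30/q) ≢ 1 (mod 31) for each prime q ∈ {2, 3, 5}.
3^15 ≡ 30 (mod 31)  [q = 2: ≢ 1 ✓]
3^10 ≡ 25 (mod 31)  [q = 3: ≢ 1 ✓]
3^6 ≡ 16 (mod 31)  [q = 5: ≢ 1 ✓]
All checks pass, so 3 has order 30 and is a primitive root modulo 31.

Yes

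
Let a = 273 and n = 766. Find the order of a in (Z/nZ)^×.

The order of 273 must divide φ(766) = φ(2)·φ(383) = 1·382 = 382 = 2 · 191.
Divisors of 382: 1, 2, 191, 382.
Test each divisor d:
273^1 ≡ 273
273^2 ≡ 227
273^191 ≡ 765
273^382 ≡ 1
So ord_766(273) = 382.

382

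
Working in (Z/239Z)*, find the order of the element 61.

Since 61 ∈ (Z/239Z)^×, its order divides φ(239) = 239 − 1 = 238 = 2 · 7 · 17.
Divisors of 238: 1, 2, 7, 14, 17, 34, 119, 238.
Check 61^d mod 239 for each divisor in increasing order:
61^1 ≡ 61 (mod 239)
61^2 ≡ 136 (mod 239)
61^7 ≡ 36 (mod 239)
61^14 ≡ 101 (mod 239)
61^17 ≡ 201 (mod 239)
61^34 ≡ 10 (mod 239)
61^119 ≡ 1 (mod 239) ✓
Therefore the multiplicative order of 61 modulo 239 is 119.

119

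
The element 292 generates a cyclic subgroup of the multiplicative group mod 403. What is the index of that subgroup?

The order of 292 must divide φ(403) = φ(13·31) = (13−1)·(31−1) = 12·30 = 360 = 2^3 · 3^2 · 5.
Divisors of 360: 1, 2, 3, 4, 5, 6, 8, 9, 10, 12, 15, 18, 20, 24, 30, 36, 40, 45, 60, 72, 90, 120, 180, 360.
Compute 292^d (mod 403) for the divisors d until we hit 1:
292^1 ≡ 292 (mod 403)
292^2 ≡ 231 (mod 403)
292^3 ≡ 151 (mod 403)
292^4 ≡ 165 (mod 403)
292^5 ≡ 223 (mod 403)
292^6 ≡ 233 (mod 403)
292^8 ≡ 224 (mod 403)
292^9 ≡ 122 (mod 403)
292^10 ≡ 160 (mod 403)
292^12 ≡ 287 (mod 403)
292^15 ≡ 216 (mod 403)
292^18 ≡ 376 (mod 403)
292^20 ≡ 211 (mod 403)
292^24 ≡ 157 (mod 403)
292^30 ≡ 311 (mod 403)
292^36 ≡ 326 (mod 403)
292^40 ≡ 191 (mod 403)
292^45 ≡ 278 (mod 403)
292^60 ≡ 1 (mod 403) ✓
So ord_403(292) = 60, hence |⟨292⟩| = 60.
[(Z/403Z)^× : ⟨292⟩] = 360/60 = 6.

6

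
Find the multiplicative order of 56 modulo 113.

The order of 56 must divide φ(113) = 113 − 1 = 112 = 2^4 · 7.
Divisors of 112: 1, 2, 4, 7, 8, 14, 16, 28, 56, 112.
Compute 56^d (mod 113) for the divisors d until we hit 1:
56^1 ≡ 56 (mod 113)
56^2 ≡ 85 (mod 113)
56^4 ≡ 106 (mod 113)
56^7 ≡ 15 (mod 113)
56^8 ≡ 49 (mod 113)
56^14 ≡ 112 (mod 113)
56^16 ≡ 28 (mod 113)
56^28 ≡ 1 (mod 113) ✓
Hence ord(56) = 28.

28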